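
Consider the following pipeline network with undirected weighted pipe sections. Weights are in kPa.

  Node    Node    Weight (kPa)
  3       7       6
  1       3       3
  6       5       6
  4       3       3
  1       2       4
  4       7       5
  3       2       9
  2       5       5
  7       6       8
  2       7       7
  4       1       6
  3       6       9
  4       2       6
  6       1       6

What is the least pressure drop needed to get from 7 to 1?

9 kPa

Running Dijkstra from 7:
7: 0
4: 5  (via 7)
3: 6  (via 7)
2: 7  (via 7)
6: 8  (via 7)
1: 9  (via 3)
Shortest route: 7 → 3 → 1 = 9 kPa.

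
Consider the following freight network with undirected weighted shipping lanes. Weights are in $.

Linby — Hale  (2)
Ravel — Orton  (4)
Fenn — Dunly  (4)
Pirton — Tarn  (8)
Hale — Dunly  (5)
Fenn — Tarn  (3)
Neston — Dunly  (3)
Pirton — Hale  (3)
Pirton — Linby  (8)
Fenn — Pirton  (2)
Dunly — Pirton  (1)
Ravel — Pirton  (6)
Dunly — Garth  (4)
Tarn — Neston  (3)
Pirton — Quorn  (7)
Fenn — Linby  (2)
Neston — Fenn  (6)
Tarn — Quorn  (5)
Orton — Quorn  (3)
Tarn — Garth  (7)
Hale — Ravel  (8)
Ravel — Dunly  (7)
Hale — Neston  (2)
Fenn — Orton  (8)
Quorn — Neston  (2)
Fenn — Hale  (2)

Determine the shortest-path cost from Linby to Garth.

Enumerating some paths:
Linby → Fenn → Dunly → Garth: 2+4+4 = 10
Linby → Fenn → Pirton → Dunly → Garth: 2+2+1+4 = 9
Linby → Hale → Pirton → Dunly → Garth: 2+3+1+4 = 10
The minimum is $9 via Linby → Fenn → Pirton → Dunly → Garth.

$9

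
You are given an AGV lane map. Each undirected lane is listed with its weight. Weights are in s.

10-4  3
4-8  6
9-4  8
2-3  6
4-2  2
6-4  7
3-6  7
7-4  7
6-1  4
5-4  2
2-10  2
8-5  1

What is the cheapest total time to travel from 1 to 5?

Settle nodes by increasing distance from 1:
1: 0
6: 4  (via 1)
3: 11  (via 6)
4: 11  (via 6)
2: 13  (via 4)
5: 13  (via 4)
Shortest route: 1 → 6 → 4 → 5 = 13 s.

13 s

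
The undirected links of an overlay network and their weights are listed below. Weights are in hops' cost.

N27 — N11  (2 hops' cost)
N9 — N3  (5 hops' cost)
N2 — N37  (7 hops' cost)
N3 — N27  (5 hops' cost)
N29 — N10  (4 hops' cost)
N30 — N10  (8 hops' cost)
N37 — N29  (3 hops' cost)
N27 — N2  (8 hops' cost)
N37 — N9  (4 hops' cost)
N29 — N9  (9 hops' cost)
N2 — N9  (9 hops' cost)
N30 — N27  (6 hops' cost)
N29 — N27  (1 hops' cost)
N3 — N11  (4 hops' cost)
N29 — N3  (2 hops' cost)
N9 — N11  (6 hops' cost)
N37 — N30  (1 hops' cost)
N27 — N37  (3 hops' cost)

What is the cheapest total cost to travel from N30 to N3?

Running Dijkstra from N30:
N30: 0
N37: 1  (via N30)
N29: 4  (via N37)
N27: 4  (via N37)
N9: 5  (via N37)
N3: 6  (via N29)
Shortest route: N30–N37–N29–N3 = 6 hops' cost.

6 hops' cost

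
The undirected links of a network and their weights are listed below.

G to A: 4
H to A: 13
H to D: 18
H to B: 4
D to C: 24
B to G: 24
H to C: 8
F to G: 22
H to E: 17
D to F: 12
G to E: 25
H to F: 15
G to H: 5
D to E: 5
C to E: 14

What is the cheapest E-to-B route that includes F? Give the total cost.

36

Best E to F: E → D → F costing 17
Shortest F→B: F → H → B = 19
Total via F: 17 + 19 = 36.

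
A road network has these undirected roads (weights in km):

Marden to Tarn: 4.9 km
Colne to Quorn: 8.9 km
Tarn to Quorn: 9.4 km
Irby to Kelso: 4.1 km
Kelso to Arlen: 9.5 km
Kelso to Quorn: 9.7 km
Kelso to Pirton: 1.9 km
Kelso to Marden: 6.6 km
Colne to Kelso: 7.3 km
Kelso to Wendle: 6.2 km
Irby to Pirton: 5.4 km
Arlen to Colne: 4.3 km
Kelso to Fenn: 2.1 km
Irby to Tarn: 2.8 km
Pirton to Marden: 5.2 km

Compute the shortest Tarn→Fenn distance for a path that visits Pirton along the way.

12.2 km

Best Tarn to Pirton: Tarn–Irby–Pirton costing 8.2
Best Pirton to Fenn: Pirton–Kelso–Fenn costing 4
Total via Pirton: 8.2 + 4 = 12.2 km.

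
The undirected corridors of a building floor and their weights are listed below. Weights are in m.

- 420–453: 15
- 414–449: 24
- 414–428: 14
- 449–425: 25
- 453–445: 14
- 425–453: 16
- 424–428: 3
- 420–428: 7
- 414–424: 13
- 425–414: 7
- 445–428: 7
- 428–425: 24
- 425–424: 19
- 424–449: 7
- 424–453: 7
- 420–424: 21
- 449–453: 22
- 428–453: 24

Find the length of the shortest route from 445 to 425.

28 m

Settle nodes by increasing distance from 445:
445: 0
428: 7  (via 445)
424: 10  (via 428)
453: 14  (via 445)
420: 14  (via 428)
449: 17  (via 424)
414: 21  (via 428)
425: 28  (via 414)
Shortest route: 445–428–414–425 = 28 m.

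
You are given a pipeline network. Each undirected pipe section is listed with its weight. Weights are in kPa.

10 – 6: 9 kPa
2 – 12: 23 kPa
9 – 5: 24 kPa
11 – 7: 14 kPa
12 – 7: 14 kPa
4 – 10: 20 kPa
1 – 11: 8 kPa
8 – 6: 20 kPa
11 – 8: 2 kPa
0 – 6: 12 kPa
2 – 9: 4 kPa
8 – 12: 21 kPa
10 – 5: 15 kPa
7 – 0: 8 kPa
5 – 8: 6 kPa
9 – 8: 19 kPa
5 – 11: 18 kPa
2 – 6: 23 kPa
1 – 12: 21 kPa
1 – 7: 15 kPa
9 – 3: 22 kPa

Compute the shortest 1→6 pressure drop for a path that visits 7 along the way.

Shortest 1→7: 1 → 7 = 15
Shortest 7→6: 7 → 0 → 6 = 20
Total via 7: 15 + 20 = 35 kPa.

35 kPa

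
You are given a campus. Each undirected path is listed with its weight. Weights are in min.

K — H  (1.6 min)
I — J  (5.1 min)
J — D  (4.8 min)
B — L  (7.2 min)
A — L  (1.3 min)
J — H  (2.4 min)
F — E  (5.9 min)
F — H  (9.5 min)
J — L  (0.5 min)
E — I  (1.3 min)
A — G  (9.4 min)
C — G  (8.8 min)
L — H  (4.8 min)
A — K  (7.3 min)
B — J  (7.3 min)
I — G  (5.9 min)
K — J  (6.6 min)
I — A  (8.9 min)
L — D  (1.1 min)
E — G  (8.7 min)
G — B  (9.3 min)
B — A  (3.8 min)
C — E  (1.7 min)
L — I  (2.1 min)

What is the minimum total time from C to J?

Shortest distances from C:
C: 0
E: 1.7  (via C)
I: 3  (via E)
L: 5.1  (via I)
J: 5.6  (via L)
Shortest route: C → E → I → L → J = 5.6 min.

5.6 min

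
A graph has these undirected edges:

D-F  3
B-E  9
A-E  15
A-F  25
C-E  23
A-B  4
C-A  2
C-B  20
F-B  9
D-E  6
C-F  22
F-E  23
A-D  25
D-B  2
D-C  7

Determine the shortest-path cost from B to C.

Shortest distances from B:
B: 0
D: 2  (via B)
A: 4  (via B)
F: 5  (via D)
C: 6  (via A)
Shortest route: B–A–C = 6.

6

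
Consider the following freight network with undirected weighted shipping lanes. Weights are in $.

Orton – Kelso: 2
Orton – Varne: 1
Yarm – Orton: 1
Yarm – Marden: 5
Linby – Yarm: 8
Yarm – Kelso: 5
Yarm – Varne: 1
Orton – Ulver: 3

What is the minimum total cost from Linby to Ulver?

Enumerating some paths:
Linby → Yarm → Varne → Orton → Ulver: 8+1+1+3 = 13
Linby → Yarm → Kelso → Orton → Ulver: 8+5+2+3 = 18
Linby → Yarm → Orton → Ulver: 8+1+3 = 12
Cheapest is Linby → Yarm → Orton → Ulver at $12.

$12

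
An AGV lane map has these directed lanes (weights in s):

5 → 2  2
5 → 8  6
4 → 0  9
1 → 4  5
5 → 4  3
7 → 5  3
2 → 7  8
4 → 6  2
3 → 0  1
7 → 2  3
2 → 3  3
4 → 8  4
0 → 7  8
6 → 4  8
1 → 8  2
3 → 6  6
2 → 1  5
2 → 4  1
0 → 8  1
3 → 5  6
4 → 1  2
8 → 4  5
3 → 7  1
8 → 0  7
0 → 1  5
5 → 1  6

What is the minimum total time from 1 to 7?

Running Dijkstra from 1:
1: 0
8: 2  (via 1)
4: 5  (via 1)
6: 7  (via 4)
0: 9  (via 8)
7: 17  (via 0)
Shortest route: 1–8–0–7 = 17 s.

17 s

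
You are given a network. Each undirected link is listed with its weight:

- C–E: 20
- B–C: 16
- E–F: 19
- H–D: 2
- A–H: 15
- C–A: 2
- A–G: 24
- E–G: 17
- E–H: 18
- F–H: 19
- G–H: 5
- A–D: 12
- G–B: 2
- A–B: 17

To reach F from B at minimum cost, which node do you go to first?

G

Compare a few routes:
B - G - E - F: 2+17+19 = 38
B - G - H - E - F: 2+5+18+19 = 44
B - G - H - F: 2+5+19 = 26
Cheapest is B - G - H - F at 26.
So from B the first move is to G.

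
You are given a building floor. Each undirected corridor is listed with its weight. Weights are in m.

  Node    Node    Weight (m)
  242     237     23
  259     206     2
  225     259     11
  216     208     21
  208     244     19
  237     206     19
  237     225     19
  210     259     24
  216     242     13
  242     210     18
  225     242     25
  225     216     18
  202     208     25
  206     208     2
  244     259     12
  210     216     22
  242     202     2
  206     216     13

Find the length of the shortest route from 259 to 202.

29 m

Compare a few routes:
259 - 206 - 208 - 202: 2+2+25 = 29
259 - 206 - 216 - 242 - 202: 2+13+13+2 = 30
Cheapest is 259 - 206 - 208 - 202 at 29 m.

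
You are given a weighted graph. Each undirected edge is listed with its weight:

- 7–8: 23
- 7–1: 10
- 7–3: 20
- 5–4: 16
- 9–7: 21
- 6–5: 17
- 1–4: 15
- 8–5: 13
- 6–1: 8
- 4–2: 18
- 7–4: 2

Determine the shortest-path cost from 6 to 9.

39

Running Dijkstra from 6:
6: 0
1: 8  (via 6)
5: 17  (via 6)
7: 18  (via 1)
4: 20  (via 7)
8: 30  (via 5)
2: 38  (via 4)
3: 38  (via 7)
9: 39  (via 7)
Shortest route: 6 → 1 → 7 → 9 = 39.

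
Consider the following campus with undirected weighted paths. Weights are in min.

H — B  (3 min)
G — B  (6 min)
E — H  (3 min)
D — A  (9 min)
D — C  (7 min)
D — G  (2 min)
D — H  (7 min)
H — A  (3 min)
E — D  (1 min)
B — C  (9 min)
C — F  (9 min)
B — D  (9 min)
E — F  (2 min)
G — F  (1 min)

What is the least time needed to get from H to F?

Compare a few routes:
H - E - F: 3+2 = 5
H - B - G - F: 3+6+1 = 10
H - D - G - F: 7+2+1 = 10
H - E - D - G - F: 3+1+2+1 = 7
The minimum is 5 min via H - E - F.

5 min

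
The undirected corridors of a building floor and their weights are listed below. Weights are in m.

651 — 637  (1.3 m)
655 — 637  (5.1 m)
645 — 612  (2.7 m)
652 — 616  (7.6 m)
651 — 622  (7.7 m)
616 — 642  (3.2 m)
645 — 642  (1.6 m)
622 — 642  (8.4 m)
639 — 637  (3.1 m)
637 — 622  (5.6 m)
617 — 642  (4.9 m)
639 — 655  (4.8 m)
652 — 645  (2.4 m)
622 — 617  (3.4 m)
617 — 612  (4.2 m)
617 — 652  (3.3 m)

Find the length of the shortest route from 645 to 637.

14.7 m

Settle nodes by increasing distance from 645:
645: 0
642: 1.6  (via 645)
652: 2.4  (via 645)
612: 2.7  (via 645)
616: 4.8  (via 642)
617: 5.7  (via 652)
622: 9.1  (via 617)
637: 14.7  (via 622)
Shortest route: 645–652–617–622–637 = 14.7 m.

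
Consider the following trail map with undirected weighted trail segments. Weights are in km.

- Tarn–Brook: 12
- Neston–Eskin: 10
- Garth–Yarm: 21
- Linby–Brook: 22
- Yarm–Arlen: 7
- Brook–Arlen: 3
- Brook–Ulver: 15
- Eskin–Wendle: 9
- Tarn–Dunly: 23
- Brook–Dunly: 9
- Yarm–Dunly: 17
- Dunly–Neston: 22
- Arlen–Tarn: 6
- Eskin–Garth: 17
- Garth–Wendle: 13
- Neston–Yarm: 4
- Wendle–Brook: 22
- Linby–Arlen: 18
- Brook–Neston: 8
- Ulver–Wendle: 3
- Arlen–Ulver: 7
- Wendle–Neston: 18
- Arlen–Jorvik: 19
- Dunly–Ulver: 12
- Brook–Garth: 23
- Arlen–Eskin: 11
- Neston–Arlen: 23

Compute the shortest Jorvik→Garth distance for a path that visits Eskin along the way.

47 km

Best Jorvik to Eskin: Jorvik–Arlen–Eskin costing 30
Shortest Eskin→Garth: Eskin–Garth = 17
Total via Eskin: 30 + 17 = 47 km.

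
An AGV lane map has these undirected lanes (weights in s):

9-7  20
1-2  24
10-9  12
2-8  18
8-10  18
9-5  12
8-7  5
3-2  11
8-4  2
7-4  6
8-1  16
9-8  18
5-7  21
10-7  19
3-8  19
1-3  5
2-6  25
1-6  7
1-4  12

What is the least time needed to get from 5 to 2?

Enumerating some paths:
5 - 7 - 8 - 2: 21+5+18 = 44
5 - 9 - 7 - 8 - 2: 12+20+5+18 = 55
5 - 7 - 4 - 8 - 2: 21+6+2+18 = 47
5 - 9 - 8 - 2: 12+18+18 = 48
The minimum is 44 s via 5 - 7 - 8 - 2.

44 s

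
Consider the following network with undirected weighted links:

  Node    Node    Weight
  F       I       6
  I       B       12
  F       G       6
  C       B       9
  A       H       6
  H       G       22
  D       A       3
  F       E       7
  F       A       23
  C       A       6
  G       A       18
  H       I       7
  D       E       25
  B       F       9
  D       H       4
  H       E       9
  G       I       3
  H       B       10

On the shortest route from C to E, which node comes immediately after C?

A

Compare a few routes:
C → A → D → H → E: 6+3+4+9 = 22
C → A → H → E: 6+6+9 = 21
C → B → F → E: 9+9+7 = 25
C → B → H → E: 9+10+9 = 28
The minimum is 21 via C → A → H → E.
So from C the first move is to A.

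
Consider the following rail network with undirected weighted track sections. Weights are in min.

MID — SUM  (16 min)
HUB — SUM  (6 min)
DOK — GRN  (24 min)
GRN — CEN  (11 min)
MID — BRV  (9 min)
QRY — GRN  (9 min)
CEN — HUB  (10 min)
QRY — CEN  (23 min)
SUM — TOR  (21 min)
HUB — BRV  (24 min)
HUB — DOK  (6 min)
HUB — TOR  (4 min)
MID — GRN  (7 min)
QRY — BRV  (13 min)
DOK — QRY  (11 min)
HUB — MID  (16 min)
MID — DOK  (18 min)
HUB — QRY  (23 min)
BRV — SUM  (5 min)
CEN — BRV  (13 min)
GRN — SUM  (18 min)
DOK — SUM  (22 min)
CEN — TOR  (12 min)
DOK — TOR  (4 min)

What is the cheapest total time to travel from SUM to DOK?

Running Dijkstra from SUM:
SUM: 0
BRV: 5  (via SUM)
HUB: 6  (via SUM)
TOR: 10  (via HUB)
DOK: 12  (via HUB)
Shortest route: SUM → HUB → DOK = 12 min.

12 min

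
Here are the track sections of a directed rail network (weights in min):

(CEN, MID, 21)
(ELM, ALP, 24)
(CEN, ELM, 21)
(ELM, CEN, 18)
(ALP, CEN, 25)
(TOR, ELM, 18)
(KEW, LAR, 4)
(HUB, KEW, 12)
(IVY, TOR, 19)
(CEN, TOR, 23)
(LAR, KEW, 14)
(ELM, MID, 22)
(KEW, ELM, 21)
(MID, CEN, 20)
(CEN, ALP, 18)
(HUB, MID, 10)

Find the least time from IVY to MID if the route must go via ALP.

Shortest IVY→ALP: IVY–TOR–ELM–ALP = 61
Shortest ALP→MID: ALP–CEN–MID = 46
Total via ALP: 61 + 46 = 107 min.

107 min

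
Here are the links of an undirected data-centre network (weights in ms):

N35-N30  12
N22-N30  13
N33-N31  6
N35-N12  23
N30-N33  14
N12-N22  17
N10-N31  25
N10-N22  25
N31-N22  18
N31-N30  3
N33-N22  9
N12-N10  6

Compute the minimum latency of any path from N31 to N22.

15 ms

Compare a few routes:
N31 - N30 - N22: 3+13 = 16
N31 - N30 - N33 - N22: 3+14+9 = 26
N31 - N33 - N22: 6+9 = 15
N31 - N22: 18 = 18
Cheapest is N31 - N33 - N22 at 15 ms.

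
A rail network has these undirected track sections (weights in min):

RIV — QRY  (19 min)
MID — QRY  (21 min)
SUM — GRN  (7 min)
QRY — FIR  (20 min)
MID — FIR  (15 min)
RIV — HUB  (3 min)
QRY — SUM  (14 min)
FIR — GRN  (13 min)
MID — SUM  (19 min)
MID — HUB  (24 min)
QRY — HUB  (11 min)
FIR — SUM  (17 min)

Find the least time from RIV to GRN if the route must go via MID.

53 min

Best RIV to MID: RIV → HUB → MID costing 27
Shortest MID→GRN: MID → SUM → GRN = 26
Total via MID: 27 + 26 = 53 min.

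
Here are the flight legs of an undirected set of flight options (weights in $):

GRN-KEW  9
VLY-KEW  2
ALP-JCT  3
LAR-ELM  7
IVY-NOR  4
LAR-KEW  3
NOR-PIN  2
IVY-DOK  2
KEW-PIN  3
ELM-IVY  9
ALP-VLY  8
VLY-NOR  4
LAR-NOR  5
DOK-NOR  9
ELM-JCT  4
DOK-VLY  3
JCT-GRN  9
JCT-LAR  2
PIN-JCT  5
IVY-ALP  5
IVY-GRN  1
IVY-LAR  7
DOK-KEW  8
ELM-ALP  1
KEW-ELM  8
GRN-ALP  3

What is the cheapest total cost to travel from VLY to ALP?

Compare a few routes:
VLY → KEW → LAR → JCT → ALP: 2+3+2+3 = 10
VLY → DOK → IVY → GRN → ALP: 3+2+1+3 = 9
VLY → ALP: 8 = 8
VLY → DOK → IVY → ALP: 3+2+5 = 10
The minimum is $8 via VLY → ALP.

$8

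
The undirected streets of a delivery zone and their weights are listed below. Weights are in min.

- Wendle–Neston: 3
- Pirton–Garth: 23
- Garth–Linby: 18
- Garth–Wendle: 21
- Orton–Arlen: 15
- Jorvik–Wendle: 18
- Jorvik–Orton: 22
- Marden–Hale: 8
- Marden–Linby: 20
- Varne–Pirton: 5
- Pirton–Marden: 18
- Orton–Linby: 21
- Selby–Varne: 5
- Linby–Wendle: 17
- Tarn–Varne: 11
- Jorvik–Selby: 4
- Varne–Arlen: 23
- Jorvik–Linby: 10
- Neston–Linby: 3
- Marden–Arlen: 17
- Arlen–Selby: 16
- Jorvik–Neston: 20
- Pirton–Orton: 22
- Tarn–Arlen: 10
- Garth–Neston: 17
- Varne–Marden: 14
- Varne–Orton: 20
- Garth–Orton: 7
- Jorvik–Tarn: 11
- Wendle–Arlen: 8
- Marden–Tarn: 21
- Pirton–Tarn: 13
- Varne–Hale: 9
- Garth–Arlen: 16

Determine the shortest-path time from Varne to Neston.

22 min

Running Dijkstra from Varne:
Varne: 0
Pirton: 5  (via Varne)
Selby: 5  (via Varne)
Jorvik: 9  (via Selby)
Hale: 9  (via Varne)
Tarn: 11  (via Varne)
Marden: 14  (via Varne)
Linby: 19  (via Jorvik)
Orton: 20  (via Varne)
Arlen: 21  (via Selby)
Neston: 22  (via Linby)
Shortest route: Varne → Selby → Jorvik → Linby → Neston = 22 min.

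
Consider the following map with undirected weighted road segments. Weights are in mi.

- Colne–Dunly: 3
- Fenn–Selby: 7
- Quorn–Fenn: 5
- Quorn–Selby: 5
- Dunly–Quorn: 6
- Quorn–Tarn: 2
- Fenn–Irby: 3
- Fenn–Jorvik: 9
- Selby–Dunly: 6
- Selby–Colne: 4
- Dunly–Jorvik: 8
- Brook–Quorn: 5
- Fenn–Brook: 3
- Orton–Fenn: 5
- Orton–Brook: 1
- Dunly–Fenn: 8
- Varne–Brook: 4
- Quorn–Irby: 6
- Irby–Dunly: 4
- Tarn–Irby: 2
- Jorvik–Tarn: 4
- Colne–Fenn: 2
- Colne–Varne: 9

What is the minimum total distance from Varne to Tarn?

Settle nodes by increasing distance from Varne:
Varne: 0
Brook: 4  (via Varne)
Orton: 5  (via Brook)
Fenn: 7  (via Brook)
Colne: 9  (via Varne)
Quorn: 9  (via Brook)
Irby: 10  (via Fenn)
Tarn: 11  (via Quorn)
Shortest route: Varne → Brook → Quorn → Tarn = 11 mi.

11 mi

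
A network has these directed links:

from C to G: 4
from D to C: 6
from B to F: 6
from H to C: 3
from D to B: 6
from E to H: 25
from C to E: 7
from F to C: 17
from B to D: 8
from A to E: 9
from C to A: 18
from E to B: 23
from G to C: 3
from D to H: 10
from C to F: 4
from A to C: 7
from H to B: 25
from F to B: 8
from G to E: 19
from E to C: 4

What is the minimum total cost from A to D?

Compare a few routes:
A → E → C → F → B → D: 9+4+4+8+8 = 33
A → C → F → B → D: 7+4+8+8 = 27
A → E → B → D: 9+23+8 = 40
A → C → E → B → D: 7+7+23+8 = 45
Cheapest is A → C → F → B → D at 27.

27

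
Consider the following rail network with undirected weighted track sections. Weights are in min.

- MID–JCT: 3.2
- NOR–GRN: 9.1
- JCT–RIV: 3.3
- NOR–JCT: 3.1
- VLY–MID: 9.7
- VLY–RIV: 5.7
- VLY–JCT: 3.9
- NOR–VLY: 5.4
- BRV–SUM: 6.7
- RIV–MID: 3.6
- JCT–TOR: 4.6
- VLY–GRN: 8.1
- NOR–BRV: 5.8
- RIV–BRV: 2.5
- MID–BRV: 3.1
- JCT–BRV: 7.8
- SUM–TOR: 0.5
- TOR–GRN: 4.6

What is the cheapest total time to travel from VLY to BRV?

8.2 min

Settle nodes by increasing distance from VLY:
VLY: 0
JCT: 3.9  (via VLY)
NOR: 5.4  (via VLY)
RIV: 5.7  (via VLY)
MID: 7.1  (via JCT)
GRN: 8.1  (via VLY)
BRV: 8.2  (via RIV)
Shortest route: VLY → RIV → BRV = 8.2 min.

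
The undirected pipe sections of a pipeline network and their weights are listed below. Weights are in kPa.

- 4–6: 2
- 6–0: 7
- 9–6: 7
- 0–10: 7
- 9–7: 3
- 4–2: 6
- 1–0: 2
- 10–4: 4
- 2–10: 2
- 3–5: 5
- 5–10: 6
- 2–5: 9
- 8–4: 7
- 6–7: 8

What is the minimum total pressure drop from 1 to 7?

17 kPa

Enumerating some paths:
1 - 0 - 6 - 7: 2+7+8 = 17
1 - 0 - 6 - 9 - 7: 2+7+7+3 = 19
1 - 0 - 10 - 4 - 6 - 7: 2+7+4+2+8 = 23
Cheapest is 1 - 0 - 6 - 7 at 17 kPa.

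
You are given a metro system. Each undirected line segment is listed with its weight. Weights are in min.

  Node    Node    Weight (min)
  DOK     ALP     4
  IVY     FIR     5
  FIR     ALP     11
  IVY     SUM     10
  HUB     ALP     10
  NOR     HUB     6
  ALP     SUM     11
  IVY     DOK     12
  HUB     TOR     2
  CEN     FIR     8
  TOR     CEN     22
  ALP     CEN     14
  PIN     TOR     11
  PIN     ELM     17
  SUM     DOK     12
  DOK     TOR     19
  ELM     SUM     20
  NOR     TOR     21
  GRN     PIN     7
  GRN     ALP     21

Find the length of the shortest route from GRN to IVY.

Compare a few routes:
GRN → PIN → TOR → HUB → ALP → DOK → IVY: 7+11+2+10+4+12 = 46
GRN → ALP → SUM → IVY: 21+11+10 = 42
GRN → ALP → DOK → IVY: 21+4+12 = 37
GRN → PIN → TOR → HUB → ALP → FIR → IVY: 7+11+2+10+11+5 = 46
Cheapest is GRN → ALP → DOK → IVY at 37 min.

37 min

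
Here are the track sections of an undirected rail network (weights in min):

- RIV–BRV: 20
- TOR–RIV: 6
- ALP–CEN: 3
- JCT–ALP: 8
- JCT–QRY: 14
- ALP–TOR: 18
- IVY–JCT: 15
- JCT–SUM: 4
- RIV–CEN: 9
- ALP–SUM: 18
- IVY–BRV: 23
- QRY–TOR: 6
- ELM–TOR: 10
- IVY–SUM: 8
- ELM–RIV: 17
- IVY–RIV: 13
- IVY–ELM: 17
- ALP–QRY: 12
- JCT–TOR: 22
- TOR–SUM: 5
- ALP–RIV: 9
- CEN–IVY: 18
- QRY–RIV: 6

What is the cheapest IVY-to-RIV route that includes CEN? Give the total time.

Best IVY to CEN: IVY–CEN costing 18
Best CEN to RIV: CEN–RIV costing 9
Total via CEN: 18 + 9 = 27 min.

27 min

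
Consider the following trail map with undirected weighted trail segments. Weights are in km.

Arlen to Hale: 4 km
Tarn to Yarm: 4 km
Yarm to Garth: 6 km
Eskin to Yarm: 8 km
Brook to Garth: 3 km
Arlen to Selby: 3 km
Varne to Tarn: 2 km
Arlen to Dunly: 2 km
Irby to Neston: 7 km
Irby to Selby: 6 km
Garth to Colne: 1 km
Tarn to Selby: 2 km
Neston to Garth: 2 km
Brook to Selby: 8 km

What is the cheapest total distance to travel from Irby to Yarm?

12 km

Compare a few routes:
Irby–Neston–Garth–Brook–Selby–Tarn–Yarm: 7+2+3+8+2+4 = 26
Irby–Selby–Tarn–Yarm: 6+2+4 = 12
Irby–Neston–Garth–Yarm: 7+2+6 = 15
Irby–Selby–Brook–Garth–Yarm: 6+8+3+6 = 23
The minimum is 12 km via Irby–Selby–Tarn–Yarm.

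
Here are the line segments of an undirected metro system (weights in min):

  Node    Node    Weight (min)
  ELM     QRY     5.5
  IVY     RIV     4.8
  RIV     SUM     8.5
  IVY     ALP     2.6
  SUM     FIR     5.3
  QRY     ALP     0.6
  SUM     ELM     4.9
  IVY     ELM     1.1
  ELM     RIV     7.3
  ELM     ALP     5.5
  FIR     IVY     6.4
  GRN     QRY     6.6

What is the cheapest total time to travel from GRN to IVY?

Running Dijkstra from GRN:
GRN: 0
QRY: 6.6  (via GRN)
ALP: 7.2  (via QRY)
IVY: 9.8  (via ALP)
Shortest route: GRN → QRY → ALP → IVY = 9.8 min.

9.8 min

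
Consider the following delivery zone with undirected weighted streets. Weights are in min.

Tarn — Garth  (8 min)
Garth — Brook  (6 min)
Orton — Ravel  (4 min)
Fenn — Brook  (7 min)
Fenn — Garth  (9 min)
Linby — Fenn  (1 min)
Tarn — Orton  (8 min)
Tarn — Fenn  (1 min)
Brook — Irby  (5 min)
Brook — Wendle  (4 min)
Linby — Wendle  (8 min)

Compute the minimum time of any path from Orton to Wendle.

Compare a few routes:
Orton → Tarn → Fenn → Brook → Wendle: 8+1+7+4 = 20
Orton → Tarn → Garth → Brook → Wendle: 8+8+6+4 = 26
Orton → Tarn → Fenn → Garth → Brook → Wendle: 8+1+9+6+4 = 28
Orton → Tarn → Fenn → Linby → Wendle: 8+1+1+8 = 18
Cheapest is Orton → Tarn → Fenn → Linby → Wendle at 18 min.

18 min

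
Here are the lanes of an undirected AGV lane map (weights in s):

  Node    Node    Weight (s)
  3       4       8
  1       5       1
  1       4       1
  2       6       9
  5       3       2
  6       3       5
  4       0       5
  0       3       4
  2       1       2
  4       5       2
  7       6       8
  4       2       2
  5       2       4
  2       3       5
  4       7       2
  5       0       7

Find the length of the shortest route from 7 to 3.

Running Dijkstra from 7:
7: 0
4: 2  (via 7)
1: 3  (via 4)
2: 4  (via 4)
5: 4  (via 4)
3: 6  (via 5)
Shortest route: 7 → 4 → 5 → 3 = 6 s.

6 s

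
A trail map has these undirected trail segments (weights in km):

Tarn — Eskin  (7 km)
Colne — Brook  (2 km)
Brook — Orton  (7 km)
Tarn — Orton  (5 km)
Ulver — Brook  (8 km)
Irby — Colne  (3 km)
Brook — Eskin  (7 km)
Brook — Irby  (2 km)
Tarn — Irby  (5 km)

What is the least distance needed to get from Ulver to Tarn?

Compare a few routes:
Ulver–Brook–Eskin–Tarn: 8+7+7 = 22
Ulver–Brook–Orton–Tarn: 8+7+5 = 20
Ulver–Brook–Colne–Irby–Tarn: 8+2+3+5 = 18
Ulver–Brook–Irby–Tarn: 8+2+5 = 15
Cheapest is Ulver–Brook–Irby–Tarn at 15 km.

15 km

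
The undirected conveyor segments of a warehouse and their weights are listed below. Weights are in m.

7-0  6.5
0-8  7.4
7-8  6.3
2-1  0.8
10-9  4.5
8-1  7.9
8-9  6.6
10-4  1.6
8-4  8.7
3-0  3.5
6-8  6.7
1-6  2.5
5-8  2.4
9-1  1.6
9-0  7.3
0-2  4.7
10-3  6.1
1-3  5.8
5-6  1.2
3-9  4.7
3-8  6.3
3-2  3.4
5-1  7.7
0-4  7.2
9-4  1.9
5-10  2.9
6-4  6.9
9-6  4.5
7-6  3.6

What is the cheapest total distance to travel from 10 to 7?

7.7 m

Running Dijkstra from 10:
10: 0
4: 1.6  (via 10)
5: 2.9  (via 10)
9: 3.5  (via 4)
6: 4.1  (via 5)
1: 5.1  (via 9)
8: 5.3  (via 5)
2: 5.9  (via 1)
3: 6.1  (via 10)
7: 7.7  (via 6)
Shortest route: 10 → 5 → 6 → 7 = 7.7 m.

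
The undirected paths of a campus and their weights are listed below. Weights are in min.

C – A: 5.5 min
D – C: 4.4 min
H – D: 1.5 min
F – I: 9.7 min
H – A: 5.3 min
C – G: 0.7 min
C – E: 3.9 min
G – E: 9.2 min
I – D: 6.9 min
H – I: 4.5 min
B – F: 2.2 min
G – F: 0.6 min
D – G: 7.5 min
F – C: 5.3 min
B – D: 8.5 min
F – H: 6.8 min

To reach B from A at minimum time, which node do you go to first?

C

Compare a few routes:
A - H - F - B: 5.3+6.8+2.2 = 14.3
A - C - F - B: 5.5+5.3+2.2 = 13
A - C - G - F - B: 5.5+0.7+0.6+2.2 = 9
The minimum is 9 min via A - C - G - F - B.
So from A the first move is to C.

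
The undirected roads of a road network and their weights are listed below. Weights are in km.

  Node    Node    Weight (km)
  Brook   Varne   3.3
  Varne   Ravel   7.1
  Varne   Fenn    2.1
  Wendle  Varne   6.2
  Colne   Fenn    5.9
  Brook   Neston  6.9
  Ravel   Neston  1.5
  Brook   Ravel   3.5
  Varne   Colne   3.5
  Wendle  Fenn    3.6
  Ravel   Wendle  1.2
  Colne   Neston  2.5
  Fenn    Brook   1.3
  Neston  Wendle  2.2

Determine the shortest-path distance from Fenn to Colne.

5.6 km

Enumerating some paths:
Fenn → Brook → Varne → Colne: 1.3+3.3+3.5 = 8.1
Fenn → Colne: 5.9 = 5.9
Fenn → Varne → Colne: 2.1+3.5 = 5.6
Fenn → Wendle → Neston → Colne: 3.6+2.2+2.5 = 8.3
The minimum is 5.6 km via Fenn → Varne → Colne.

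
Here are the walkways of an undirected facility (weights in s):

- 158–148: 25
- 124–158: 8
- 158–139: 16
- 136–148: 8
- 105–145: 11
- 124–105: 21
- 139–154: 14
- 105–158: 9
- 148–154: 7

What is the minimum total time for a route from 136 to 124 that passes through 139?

Shortest 136→139: 136–148–154–139 = 29
Shortest 139→124: 139–158–124 = 24
Total via 139: 29 + 24 = 53 s.

53 s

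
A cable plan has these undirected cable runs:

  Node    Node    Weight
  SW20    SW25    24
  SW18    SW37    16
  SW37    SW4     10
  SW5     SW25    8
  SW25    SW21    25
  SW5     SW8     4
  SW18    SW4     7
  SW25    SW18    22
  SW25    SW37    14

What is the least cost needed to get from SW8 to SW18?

Settle nodes by increasing distance from SW8:
SW8: 0
SW5: 4  (via SW8)
SW25: 12  (via SW5)
SW37: 26  (via SW25)
SW18: 34  (via SW25)
Shortest route: SW8–SW5–SW25–SW18 = 34.

34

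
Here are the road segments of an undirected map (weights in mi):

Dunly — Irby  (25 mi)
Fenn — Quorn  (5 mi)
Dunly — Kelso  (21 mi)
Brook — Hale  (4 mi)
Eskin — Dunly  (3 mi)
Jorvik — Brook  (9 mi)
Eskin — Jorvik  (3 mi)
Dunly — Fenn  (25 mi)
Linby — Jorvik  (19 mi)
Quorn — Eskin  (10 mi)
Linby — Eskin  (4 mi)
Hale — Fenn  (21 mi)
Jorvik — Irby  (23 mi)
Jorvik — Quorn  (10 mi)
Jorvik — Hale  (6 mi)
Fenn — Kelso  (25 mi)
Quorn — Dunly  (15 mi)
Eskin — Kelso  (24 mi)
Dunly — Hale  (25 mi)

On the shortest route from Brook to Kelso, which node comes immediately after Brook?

Jorvik

Candidate routes:
Brook–Jorvik–Eskin–Kelso: 9+3+24 = 36
Brook–Hale–Jorvik–Eskin–Kelso: 4+6+3+24 = 37
Brook–Jorvik–Quorn–Fenn–Kelso: 9+10+5+25 = 49
Brook–Hale–Jorvik–Eskin–Dunly–Kelso: 4+6+3+3+21 = 37
Cheapest is Brook–Jorvik–Eskin–Kelso at 36 mi.
So from Brook the first move is to Jorvik.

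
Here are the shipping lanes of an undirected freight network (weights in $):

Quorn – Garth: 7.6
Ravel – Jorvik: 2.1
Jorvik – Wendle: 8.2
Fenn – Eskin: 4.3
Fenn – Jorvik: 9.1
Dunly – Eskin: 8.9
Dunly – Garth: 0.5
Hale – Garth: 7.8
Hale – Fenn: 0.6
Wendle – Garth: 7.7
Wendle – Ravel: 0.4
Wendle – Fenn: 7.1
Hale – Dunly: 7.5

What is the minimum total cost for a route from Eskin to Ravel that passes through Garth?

$17.5

Shortest Eskin→Garth: Eskin → Dunly → Garth = 9.4
Best Garth to Ravel: Garth → Wendle → Ravel costing 8.1
Total via Garth: 9.4 + 8.1 = $17.5.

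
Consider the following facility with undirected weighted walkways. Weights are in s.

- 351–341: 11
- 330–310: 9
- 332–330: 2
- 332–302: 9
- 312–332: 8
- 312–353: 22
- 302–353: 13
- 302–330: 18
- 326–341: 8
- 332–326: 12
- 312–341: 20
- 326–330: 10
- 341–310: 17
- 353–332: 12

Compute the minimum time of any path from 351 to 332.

Shortest distances from 351:
351: 0
341: 11  (via 351)
326: 19  (via 341)
310: 28  (via 341)
330: 29  (via 326)
312: 31  (via 341)
332: 31  (via 326)
Shortest route: 351–341–326–332 = 31 s.

31 s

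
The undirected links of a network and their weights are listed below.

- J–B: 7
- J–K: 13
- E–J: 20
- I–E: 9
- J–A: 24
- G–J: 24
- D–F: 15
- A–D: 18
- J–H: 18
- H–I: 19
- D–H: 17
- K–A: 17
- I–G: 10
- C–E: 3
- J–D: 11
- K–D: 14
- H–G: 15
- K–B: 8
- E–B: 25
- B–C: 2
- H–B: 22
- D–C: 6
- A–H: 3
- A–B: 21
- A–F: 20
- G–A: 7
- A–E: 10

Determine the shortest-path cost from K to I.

22

Running Dijkstra from K:
K: 0
B: 8  (via K)
C: 10  (via B)
E: 13  (via C)
J: 13  (via K)
D: 14  (via K)
A: 17  (via K)
H: 20  (via A)
I: 22  (via E)
Shortest route: K → B → C → E → I = 22.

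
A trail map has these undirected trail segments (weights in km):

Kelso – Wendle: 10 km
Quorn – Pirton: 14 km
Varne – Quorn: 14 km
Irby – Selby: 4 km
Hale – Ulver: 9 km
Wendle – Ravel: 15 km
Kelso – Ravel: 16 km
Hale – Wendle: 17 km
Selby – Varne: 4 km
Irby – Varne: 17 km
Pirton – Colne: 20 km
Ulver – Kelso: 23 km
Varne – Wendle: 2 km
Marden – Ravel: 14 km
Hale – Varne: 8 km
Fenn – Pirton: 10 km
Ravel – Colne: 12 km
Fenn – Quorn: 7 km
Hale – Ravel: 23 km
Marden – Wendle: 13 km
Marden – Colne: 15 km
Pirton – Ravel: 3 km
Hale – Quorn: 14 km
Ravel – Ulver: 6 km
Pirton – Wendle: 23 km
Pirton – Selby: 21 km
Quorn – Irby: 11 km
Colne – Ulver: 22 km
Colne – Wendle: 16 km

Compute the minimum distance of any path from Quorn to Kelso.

26 km

Candidate routes:
Quorn - Pirton - Ravel - Kelso: 14+3+16 = 33
Quorn - Irby - Selby - Varne - Wendle - Kelso: 11+4+4+2+10 = 31
Quorn - Varne - Wendle - Kelso: 14+2+10 = 26
The minimum is 26 km via Quorn - Varne - Wendle - Kelso.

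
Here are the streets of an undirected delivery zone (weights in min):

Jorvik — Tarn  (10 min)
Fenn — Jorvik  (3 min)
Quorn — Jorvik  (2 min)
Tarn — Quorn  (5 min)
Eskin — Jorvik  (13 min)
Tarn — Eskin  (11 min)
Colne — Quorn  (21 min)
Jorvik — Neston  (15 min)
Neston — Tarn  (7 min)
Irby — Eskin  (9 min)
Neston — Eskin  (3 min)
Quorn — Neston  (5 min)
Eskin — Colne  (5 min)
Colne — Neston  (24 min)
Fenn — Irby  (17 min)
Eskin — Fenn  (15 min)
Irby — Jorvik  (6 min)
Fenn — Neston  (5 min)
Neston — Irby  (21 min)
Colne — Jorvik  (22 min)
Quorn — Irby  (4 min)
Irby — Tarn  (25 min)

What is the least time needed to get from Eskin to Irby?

9 min

Enumerating some paths:
Eskin → Neston → Quorn → Irby: 3+5+4 = 12
Eskin → Irby: 9 = 9
Cheapest is Eskin → Irby at 9 min.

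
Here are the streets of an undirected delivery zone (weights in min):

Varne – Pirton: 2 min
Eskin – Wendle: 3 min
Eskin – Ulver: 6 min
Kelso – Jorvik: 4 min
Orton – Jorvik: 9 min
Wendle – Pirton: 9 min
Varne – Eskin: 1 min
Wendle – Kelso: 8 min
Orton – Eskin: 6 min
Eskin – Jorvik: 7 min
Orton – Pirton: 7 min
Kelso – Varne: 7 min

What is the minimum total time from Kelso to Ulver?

14 min

Settle nodes by increasing distance from Kelso:
Kelso: 0
Jorvik: 4  (via Kelso)
Varne: 7  (via Kelso)
Wendle: 8  (via Kelso)
Eskin: 8  (via Varne)
Pirton: 9  (via Varne)
Orton: 13  (via Jorvik)
Ulver: 14  (via Eskin)
Shortest route: Kelso → Varne → Eskin → Ulver = 14 min.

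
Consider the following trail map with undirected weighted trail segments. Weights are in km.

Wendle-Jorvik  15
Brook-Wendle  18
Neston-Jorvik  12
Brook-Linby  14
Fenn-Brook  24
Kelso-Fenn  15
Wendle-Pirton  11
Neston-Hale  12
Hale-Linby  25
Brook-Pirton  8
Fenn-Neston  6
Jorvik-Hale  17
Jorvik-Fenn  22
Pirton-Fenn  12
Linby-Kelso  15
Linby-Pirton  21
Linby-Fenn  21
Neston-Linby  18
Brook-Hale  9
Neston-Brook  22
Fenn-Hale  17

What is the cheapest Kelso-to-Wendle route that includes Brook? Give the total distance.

Shortest Kelso→Brook: Kelso → Linby → Brook = 29
Shortest Brook→Wendle: Brook → Wendle = 18
Total via Brook: 29 + 18 = 47 km.

47 km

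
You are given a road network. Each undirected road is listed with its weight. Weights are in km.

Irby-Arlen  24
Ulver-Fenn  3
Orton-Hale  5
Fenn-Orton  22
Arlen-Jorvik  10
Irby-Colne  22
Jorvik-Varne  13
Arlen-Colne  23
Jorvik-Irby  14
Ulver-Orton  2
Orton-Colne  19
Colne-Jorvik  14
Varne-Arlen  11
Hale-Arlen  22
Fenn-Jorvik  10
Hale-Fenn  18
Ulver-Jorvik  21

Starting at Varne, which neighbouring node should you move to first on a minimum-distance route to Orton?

Enumerating some paths:
Varne–Jorvik–Ulver–Orton: 13+21+2 = 36
Varne–Arlen–Jorvik–Fenn–Ulver–Orton: 11+10+10+3+2 = 36
Varne–Jorvik–Fenn–Ulver–Orton: 13+10+3+2 = 28
Cheapest is Varne–Jorvik–Fenn–Ulver–Orton at 28 km.
So from Varne the first move is to Jorvik.

Jorvik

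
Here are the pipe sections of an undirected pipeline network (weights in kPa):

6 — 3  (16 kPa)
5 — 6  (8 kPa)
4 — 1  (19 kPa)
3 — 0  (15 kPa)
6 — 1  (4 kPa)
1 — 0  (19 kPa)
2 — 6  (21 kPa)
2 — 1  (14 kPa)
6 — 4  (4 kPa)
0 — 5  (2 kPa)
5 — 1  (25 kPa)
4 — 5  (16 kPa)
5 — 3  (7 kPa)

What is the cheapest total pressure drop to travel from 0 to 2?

28 kPa

Enumerating some paths:
0–5–6–1–2: 2+8+4+14 = 28
0–5–6–2: 2+8+21 = 31
Cheapest is 0–5–6–1–2 at 28 kPa.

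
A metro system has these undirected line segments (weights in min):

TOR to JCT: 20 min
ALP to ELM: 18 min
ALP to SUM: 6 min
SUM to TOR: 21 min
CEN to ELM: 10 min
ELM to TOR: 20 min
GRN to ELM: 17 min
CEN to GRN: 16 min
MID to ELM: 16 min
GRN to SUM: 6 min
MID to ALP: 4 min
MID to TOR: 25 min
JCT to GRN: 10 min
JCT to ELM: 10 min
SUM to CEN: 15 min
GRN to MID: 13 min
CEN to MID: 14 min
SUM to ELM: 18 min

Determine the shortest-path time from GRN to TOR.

27 min

Enumerating some paths:
GRN → SUM → TOR: 6+21 = 27
GRN → JCT → TOR: 10+20 = 30
GRN → ELM → TOR: 17+20 = 37
Cheapest is GRN → SUM → TOR at 27 min.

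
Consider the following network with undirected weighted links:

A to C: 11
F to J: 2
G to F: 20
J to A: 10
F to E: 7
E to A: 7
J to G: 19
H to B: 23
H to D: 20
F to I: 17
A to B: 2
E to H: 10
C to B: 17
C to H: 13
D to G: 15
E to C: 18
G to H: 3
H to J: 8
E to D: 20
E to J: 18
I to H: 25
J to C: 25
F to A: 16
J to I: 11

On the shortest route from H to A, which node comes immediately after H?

E

Compare a few routes:
H - E - A: 10+7 = 17
H - J - A: 8+10 = 18
The minimum is 17 via H - E - A.
So from H the first move is to E.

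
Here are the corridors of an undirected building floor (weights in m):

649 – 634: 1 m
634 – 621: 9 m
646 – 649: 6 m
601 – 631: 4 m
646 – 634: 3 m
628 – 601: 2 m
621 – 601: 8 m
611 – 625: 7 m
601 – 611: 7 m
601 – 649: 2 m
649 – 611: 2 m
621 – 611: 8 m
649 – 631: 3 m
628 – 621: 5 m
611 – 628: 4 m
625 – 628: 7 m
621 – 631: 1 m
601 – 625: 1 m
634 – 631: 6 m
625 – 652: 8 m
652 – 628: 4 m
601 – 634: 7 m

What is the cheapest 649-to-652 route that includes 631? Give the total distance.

Best 649 to 631: 649–631 costing 3
Shortest 631→652: 631–621–628–652 = 10
Total via 631: 3 + 10 = 13 m.

13 m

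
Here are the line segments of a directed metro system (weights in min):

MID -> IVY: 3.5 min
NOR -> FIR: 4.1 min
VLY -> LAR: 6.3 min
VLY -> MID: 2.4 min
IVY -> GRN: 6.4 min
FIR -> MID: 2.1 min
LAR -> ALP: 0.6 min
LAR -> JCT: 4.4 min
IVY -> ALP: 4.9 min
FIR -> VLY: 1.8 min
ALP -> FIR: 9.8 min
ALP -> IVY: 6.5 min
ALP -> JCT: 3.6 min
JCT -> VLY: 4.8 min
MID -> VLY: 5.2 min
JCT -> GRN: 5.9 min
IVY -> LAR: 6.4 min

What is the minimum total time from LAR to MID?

Shortest distances from LAR:
LAR: 0
ALP: 0.6  (via LAR)
JCT: 4.2  (via ALP)
IVY: 7.1  (via ALP)
VLY: 9  (via JCT)
GRN: 10.1  (via JCT)
FIR: 10.4  (via ALP)
MID: 11.4  (via VLY)
Shortest route: LAR → ALP → JCT → VLY → MID = 11.4 min.

11.4 min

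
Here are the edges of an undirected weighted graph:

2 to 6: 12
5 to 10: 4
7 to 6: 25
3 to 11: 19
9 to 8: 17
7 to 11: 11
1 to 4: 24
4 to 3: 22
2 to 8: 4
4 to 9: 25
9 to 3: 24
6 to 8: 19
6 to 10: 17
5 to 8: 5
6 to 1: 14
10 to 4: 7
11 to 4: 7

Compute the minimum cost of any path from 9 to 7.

43

Enumerating some paths:
9–8–2–6–7: 17+4+12+25 = 58
9–3–11–7: 24+19+11 = 54
9–8–5–10–4–11–7: 17+5+4+7+7+11 = 51
9–4–11–7: 25+7+11 = 43
The minimum is 43 via 9–4–11–7.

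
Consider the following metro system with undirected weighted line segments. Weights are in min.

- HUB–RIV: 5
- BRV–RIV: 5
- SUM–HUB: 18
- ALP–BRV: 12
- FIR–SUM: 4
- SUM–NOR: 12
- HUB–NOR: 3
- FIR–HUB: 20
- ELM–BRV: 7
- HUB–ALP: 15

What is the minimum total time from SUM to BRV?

Candidate routes:
SUM - FIR - HUB - RIV - BRV: 4+20+5+5 = 34
SUM - NOR - HUB - RIV - BRV: 12+3+5+5 = 25
SUM - HUB - RIV - BRV: 18+5+5 = 28
The minimum is 25 min via SUM - NOR - HUB - RIV - BRV.

25 min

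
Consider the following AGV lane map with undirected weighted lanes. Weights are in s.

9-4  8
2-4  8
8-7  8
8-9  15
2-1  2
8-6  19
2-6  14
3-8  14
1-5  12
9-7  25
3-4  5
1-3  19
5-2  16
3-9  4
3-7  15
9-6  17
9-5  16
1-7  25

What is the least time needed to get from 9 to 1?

Running Dijkstra from 9:
9: 0
3: 4  (via 9)
4: 8  (via 9)
8: 15  (via 9)
2: 16  (via 4)
5: 16  (via 9)
6: 17  (via 9)
1: 18  (via 2)
Shortest route: 9–4–2–1 = 18 s.

18 s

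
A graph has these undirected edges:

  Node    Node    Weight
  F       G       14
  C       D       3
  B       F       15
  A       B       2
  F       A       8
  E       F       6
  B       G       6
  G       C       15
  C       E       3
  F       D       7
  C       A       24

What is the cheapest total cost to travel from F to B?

10

Running Dijkstra from F:
F: 0
E: 6  (via F)
D: 7  (via F)
A: 8  (via F)
C: 9  (via E)
B: 10  (via A)
Shortest route: F → A → B = 10.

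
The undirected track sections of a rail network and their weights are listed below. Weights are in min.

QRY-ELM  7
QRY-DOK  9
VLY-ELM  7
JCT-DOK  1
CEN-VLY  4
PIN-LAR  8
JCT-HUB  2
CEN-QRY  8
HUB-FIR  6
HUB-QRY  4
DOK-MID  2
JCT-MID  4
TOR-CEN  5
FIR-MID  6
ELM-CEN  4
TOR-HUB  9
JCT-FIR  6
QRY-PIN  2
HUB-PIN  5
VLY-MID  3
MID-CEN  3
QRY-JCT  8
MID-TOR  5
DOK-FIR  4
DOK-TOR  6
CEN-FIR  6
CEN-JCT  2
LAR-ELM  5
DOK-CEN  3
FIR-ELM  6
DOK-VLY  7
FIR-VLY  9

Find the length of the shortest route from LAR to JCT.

11 min

Enumerating some paths:
LAR–ELM–CEN–JCT: 5+4+2 = 11
LAR–ELM–CEN–DOK–JCT: 5+4+3+1 = 13
Cheapest is LAR–ELM–CEN–JCT at 11 min.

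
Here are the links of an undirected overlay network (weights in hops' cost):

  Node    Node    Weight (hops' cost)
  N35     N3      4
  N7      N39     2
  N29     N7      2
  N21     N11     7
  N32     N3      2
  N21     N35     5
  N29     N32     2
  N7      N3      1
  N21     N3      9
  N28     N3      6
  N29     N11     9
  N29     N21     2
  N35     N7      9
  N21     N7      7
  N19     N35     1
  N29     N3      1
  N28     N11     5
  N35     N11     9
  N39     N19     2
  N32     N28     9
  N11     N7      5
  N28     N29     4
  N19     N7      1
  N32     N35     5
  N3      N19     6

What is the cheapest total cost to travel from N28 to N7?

Settle nodes by increasing distance from N28:
N28: 0
N29: 4  (via N28)
N11: 5  (via N28)
N3: 5  (via N29)
N32: 6  (via N29)
N21: 6  (via N29)
N7: 6  (via N29)
Shortest route: N28–N29–N7 = 6 hops' cost.

6 hops' cost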